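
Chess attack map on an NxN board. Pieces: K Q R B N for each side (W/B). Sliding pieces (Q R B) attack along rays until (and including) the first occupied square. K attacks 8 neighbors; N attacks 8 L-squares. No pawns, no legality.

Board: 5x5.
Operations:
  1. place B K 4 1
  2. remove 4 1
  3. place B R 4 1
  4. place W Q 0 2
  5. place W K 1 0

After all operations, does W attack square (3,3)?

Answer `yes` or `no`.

Answer: no

Derivation:
Op 1: place BK@(4,1)
Op 2: remove (4,1)
Op 3: place BR@(4,1)
Op 4: place WQ@(0,2)
Op 5: place WK@(1,0)
Per-piece attacks for W:
  WQ@(0,2): attacks (0,3) (0,4) (0,1) (0,0) (1,2) (2,2) (3,2) (4,2) (1,3) (2,4) (1,1) (2,0)
  WK@(1,0): attacks (1,1) (2,0) (0,0) (2,1) (0,1)
W attacks (3,3): no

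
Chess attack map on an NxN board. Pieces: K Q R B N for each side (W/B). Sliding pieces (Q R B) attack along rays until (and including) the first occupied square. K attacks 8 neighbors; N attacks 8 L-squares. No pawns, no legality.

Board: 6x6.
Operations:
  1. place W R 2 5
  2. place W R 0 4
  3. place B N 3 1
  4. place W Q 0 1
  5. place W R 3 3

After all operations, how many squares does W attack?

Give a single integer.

Answer: 27

Derivation:
Op 1: place WR@(2,5)
Op 2: place WR@(0,4)
Op 3: place BN@(3,1)
Op 4: place WQ@(0,1)
Op 5: place WR@(3,3)
Per-piece attacks for W:
  WQ@(0,1): attacks (0,2) (0,3) (0,4) (0,0) (1,1) (2,1) (3,1) (1,2) (2,3) (3,4) (4,5) (1,0) [ray(0,1) blocked at (0,4); ray(1,0) blocked at (3,1)]
  WR@(0,4): attacks (0,5) (0,3) (0,2) (0,1) (1,4) (2,4) (3,4) (4,4) (5,4) [ray(0,-1) blocked at (0,1)]
  WR@(2,5): attacks (2,4) (2,3) (2,2) (2,1) (2,0) (3,5) (4,5) (5,5) (1,5) (0,5)
  WR@(3,3): attacks (3,4) (3,5) (3,2) (3,1) (4,3) (5,3) (2,3) (1,3) (0,3) [ray(0,-1) blocked at (3,1)]
Union (27 distinct): (0,0) (0,1) (0,2) (0,3) (0,4) (0,5) (1,0) (1,1) (1,2) (1,3) (1,4) (1,5) (2,0) (2,1) (2,2) (2,3) (2,4) (3,1) (3,2) (3,4) (3,5) (4,3) (4,4) (4,5) (5,3) (5,4) (5,5)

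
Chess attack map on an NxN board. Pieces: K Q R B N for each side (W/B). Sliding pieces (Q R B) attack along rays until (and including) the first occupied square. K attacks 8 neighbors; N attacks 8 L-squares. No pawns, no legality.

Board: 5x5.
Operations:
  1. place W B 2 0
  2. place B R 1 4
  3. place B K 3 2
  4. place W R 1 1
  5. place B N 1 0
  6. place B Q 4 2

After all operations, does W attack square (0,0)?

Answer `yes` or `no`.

Op 1: place WB@(2,0)
Op 2: place BR@(1,4)
Op 3: place BK@(3,2)
Op 4: place WR@(1,1)
Op 5: place BN@(1,0)
Op 6: place BQ@(4,2)
Per-piece attacks for W:
  WR@(1,1): attacks (1,2) (1,3) (1,4) (1,0) (2,1) (3,1) (4,1) (0,1) [ray(0,1) blocked at (1,4); ray(0,-1) blocked at (1,0)]
  WB@(2,0): attacks (3,1) (4,2) (1,1) [ray(1,1) blocked at (4,2); ray(-1,1) blocked at (1,1)]
W attacks (0,0): no

Answer: no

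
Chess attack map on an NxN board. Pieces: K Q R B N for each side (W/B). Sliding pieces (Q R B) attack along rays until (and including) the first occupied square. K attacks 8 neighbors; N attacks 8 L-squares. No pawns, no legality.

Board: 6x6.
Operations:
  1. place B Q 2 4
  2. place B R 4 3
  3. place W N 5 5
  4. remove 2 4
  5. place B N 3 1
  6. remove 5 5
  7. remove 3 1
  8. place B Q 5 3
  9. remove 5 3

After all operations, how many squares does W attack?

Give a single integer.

Op 1: place BQ@(2,4)
Op 2: place BR@(4,3)
Op 3: place WN@(5,5)
Op 4: remove (2,4)
Op 5: place BN@(3,1)
Op 6: remove (5,5)
Op 7: remove (3,1)
Op 8: place BQ@(5,3)
Op 9: remove (5,3)
Per-piece attacks for W:
Union (0 distinct): (none)

Answer: 0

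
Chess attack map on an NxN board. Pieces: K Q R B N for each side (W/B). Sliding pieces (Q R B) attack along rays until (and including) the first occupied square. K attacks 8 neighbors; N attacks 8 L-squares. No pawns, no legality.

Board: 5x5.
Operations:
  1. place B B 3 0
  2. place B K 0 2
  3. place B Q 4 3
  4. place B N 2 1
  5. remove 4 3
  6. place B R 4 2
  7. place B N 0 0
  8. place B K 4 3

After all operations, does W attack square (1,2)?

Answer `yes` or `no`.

Op 1: place BB@(3,0)
Op 2: place BK@(0,2)
Op 3: place BQ@(4,3)
Op 4: place BN@(2,1)
Op 5: remove (4,3)
Op 6: place BR@(4,2)
Op 7: place BN@(0,0)
Op 8: place BK@(4,3)
Per-piece attacks for W:
W attacks (1,2): no

Answer: no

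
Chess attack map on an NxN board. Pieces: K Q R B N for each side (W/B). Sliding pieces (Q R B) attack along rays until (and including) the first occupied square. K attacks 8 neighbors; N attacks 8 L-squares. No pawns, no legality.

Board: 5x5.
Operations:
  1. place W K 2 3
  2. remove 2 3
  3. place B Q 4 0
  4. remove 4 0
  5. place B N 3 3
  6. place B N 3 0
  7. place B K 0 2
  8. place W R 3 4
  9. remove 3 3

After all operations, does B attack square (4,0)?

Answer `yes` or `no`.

Op 1: place WK@(2,3)
Op 2: remove (2,3)
Op 3: place BQ@(4,0)
Op 4: remove (4,0)
Op 5: place BN@(3,3)
Op 6: place BN@(3,0)
Op 7: place BK@(0,2)
Op 8: place WR@(3,4)
Op 9: remove (3,3)
Per-piece attacks for B:
  BK@(0,2): attacks (0,3) (0,1) (1,2) (1,3) (1,1)
  BN@(3,0): attacks (4,2) (2,2) (1,1)
B attacks (4,0): no

Answer: no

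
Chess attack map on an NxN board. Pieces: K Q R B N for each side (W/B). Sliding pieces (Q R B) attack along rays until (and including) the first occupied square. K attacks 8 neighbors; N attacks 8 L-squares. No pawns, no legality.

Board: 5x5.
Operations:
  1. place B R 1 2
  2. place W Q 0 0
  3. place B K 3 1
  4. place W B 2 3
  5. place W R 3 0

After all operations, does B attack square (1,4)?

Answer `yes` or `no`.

Answer: yes

Derivation:
Op 1: place BR@(1,2)
Op 2: place WQ@(0,0)
Op 3: place BK@(3,1)
Op 4: place WB@(2,3)
Op 5: place WR@(3,0)
Per-piece attacks for B:
  BR@(1,2): attacks (1,3) (1,4) (1,1) (1,0) (2,2) (3,2) (4,2) (0,2)
  BK@(3,1): attacks (3,2) (3,0) (4,1) (2,1) (4,2) (4,0) (2,2) (2,0)
B attacks (1,4): yes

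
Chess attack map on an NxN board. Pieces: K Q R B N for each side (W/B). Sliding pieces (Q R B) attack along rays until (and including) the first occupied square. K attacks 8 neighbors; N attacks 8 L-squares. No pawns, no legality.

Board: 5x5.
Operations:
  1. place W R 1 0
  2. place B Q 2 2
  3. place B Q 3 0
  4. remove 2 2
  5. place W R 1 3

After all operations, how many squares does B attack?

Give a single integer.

Op 1: place WR@(1,0)
Op 2: place BQ@(2,2)
Op 3: place BQ@(3,0)
Op 4: remove (2,2)
Op 5: place WR@(1,3)
Per-piece attacks for B:
  BQ@(3,0): attacks (3,1) (3,2) (3,3) (3,4) (4,0) (2,0) (1,0) (4,1) (2,1) (1,2) (0,3) [ray(-1,0) blocked at (1,0)]
Union (11 distinct): (0,3) (1,0) (1,2) (2,0) (2,1) (3,1) (3,2) (3,3) (3,4) (4,0) (4,1)

Answer: 11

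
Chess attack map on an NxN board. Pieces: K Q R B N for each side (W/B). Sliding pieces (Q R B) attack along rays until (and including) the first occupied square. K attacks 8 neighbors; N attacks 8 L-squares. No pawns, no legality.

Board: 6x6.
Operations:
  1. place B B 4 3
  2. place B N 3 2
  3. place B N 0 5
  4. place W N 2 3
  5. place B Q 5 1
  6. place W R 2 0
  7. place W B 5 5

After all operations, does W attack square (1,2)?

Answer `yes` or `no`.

Op 1: place BB@(4,3)
Op 2: place BN@(3,2)
Op 3: place BN@(0,5)
Op 4: place WN@(2,3)
Op 5: place BQ@(5,1)
Op 6: place WR@(2,0)
Op 7: place WB@(5,5)
Per-piece attacks for W:
  WR@(2,0): attacks (2,1) (2,2) (2,3) (3,0) (4,0) (5,0) (1,0) (0,0) [ray(0,1) blocked at (2,3)]
  WN@(2,3): attacks (3,5) (4,4) (1,5) (0,4) (3,1) (4,2) (1,1) (0,2)
  WB@(5,5): attacks (4,4) (3,3) (2,2) (1,1) (0,0)
W attacks (1,2): no

Answer: no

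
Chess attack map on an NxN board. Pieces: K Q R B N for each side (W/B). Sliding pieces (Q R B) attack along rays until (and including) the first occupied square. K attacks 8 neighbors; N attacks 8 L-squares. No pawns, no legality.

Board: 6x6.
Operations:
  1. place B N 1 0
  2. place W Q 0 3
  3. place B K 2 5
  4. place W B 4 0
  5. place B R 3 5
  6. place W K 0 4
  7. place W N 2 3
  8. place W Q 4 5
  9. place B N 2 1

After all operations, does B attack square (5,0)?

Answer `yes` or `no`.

Op 1: place BN@(1,0)
Op 2: place WQ@(0,3)
Op 3: place BK@(2,5)
Op 4: place WB@(4,0)
Op 5: place BR@(3,5)
Op 6: place WK@(0,4)
Op 7: place WN@(2,3)
Op 8: place WQ@(4,5)
Op 9: place BN@(2,1)
Per-piece attacks for B:
  BN@(1,0): attacks (2,2) (3,1) (0,2)
  BN@(2,1): attacks (3,3) (4,2) (1,3) (0,2) (4,0) (0,0)
  BK@(2,5): attacks (2,4) (3,5) (1,5) (3,4) (1,4)
  BR@(3,5): attacks (3,4) (3,3) (3,2) (3,1) (3,0) (4,5) (2,5) [ray(1,0) blocked at (4,5); ray(-1,0) blocked at (2,5)]
B attacks (5,0): no

Answer: no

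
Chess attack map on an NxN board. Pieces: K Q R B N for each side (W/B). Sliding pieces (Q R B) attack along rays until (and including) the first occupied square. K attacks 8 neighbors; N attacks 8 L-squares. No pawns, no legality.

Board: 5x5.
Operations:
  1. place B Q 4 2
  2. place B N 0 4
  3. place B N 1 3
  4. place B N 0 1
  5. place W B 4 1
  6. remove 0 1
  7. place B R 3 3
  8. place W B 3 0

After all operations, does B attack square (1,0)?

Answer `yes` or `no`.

Answer: no

Derivation:
Op 1: place BQ@(4,2)
Op 2: place BN@(0,4)
Op 3: place BN@(1,3)
Op 4: place BN@(0,1)
Op 5: place WB@(4,1)
Op 6: remove (0,1)
Op 7: place BR@(3,3)
Op 8: place WB@(3,0)
Per-piece attacks for B:
  BN@(0,4): attacks (1,2) (2,3)
  BN@(1,3): attacks (3,4) (2,1) (3,2) (0,1)
  BR@(3,3): attacks (3,4) (3,2) (3,1) (3,0) (4,3) (2,3) (1,3) [ray(0,-1) blocked at (3,0); ray(-1,0) blocked at (1,3)]
  BQ@(4,2): attacks (4,3) (4,4) (4,1) (3,2) (2,2) (1,2) (0,2) (3,3) (3,1) (2,0) [ray(0,-1) blocked at (4,1); ray(-1,1) blocked at (3,3)]
B attacks (1,0): no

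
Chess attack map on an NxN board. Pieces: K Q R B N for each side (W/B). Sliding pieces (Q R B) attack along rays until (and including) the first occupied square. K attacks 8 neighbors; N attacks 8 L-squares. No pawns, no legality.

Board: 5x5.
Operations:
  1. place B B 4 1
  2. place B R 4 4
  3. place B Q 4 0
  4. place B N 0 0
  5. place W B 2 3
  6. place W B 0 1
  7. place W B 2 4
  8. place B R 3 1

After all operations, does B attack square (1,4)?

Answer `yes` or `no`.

Answer: no

Derivation:
Op 1: place BB@(4,1)
Op 2: place BR@(4,4)
Op 3: place BQ@(4,0)
Op 4: place BN@(0,0)
Op 5: place WB@(2,3)
Op 6: place WB@(0,1)
Op 7: place WB@(2,4)
Op 8: place BR@(3,1)
Per-piece attacks for B:
  BN@(0,0): attacks (1,2) (2,1)
  BR@(3,1): attacks (3,2) (3,3) (3,4) (3,0) (4,1) (2,1) (1,1) (0,1) [ray(1,0) blocked at (4,1); ray(-1,0) blocked at (0,1)]
  BQ@(4,0): attacks (4,1) (3,0) (2,0) (1,0) (0,0) (3,1) [ray(0,1) blocked at (4,1); ray(-1,0) blocked at (0,0); ray(-1,1) blocked at (3,1)]
  BB@(4,1): attacks (3,2) (2,3) (3,0) [ray(-1,1) blocked at (2,3)]
  BR@(4,4): attacks (4,3) (4,2) (4,1) (3,4) (2,4) [ray(0,-1) blocked at (4,1); ray(-1,0) blocked at (2,4)]
B attacks (1,4): no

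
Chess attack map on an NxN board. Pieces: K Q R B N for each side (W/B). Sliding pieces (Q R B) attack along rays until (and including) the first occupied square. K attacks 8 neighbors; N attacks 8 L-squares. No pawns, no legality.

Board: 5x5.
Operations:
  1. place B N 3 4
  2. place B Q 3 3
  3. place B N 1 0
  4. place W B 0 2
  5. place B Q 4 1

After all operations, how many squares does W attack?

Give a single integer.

Op 1: place BN@(3,4)
Op 2: place BQ@(3,3)
Op 3: place BN@(1,0)
Op 4: place WB@(0,2)
Op 5: place BQ@(4,1)
Per-piece attacks for W:
  WB@(0,2): attacks (1,3) (2,4) (1,1) (2,0)
Union (4 distinct): (1,1) (1,3) (2,0) (2,4)

Answer: 4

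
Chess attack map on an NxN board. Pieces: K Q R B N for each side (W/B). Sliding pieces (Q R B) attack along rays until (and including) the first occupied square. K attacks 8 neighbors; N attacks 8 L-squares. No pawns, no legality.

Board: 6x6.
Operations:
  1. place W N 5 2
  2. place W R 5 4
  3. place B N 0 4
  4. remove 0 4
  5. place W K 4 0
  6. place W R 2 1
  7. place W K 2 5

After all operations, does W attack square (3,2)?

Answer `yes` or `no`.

Op 1: place WN@(5,2)
Op 2: place WR@(5,4)
Op 3: place BN@(0,4)
Op 4: remove (0,4)
Op 5: place WK@(4,0)
Op 6: place WR@(2,1)
Op 7: place WK@(2,5)
Per-piece attacks for W:
  WR@(2,1): attacks (2,2) (2,3) (2,4) (2,5) (2,0) (3,1) (4,1) (5,1) (1,1) (0,1) [ray(0,1) blocked at (2,5)]
  WK@(2,5): attacks (2,4) (3,5) (1,5) (3,4) (1,4)
  WK@(4,0): attacks (4,1) (5,0) (3,0) (5,1) (3,1)
  WN@(5,2): attacks (4,4) (3,3) (4,0) (3,1)
  WR@(5,4): attacks (5,5) (5,3) (5,2) (4,4) (3,4) (2,4) (1,4) (0,4) [ray(0,-1) blocked at (5,2)]
W attacks (3,2): no

Answer: no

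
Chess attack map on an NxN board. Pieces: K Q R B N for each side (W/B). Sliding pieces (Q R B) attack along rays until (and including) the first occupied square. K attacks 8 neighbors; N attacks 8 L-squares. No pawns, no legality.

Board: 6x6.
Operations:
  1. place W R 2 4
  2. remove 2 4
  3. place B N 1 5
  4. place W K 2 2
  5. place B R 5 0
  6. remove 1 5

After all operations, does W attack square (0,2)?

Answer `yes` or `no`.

Op 1: place WR@(2,4)
Op 2: remove (2,4)
Op 3: place BN@(1,5)
Op 4: place WK@(2,2)
Op 5: place BR@(5,0)
Op 6: remove (1,5)
Per-piece attacks for W:
  WK@(2,2): attacks (2,3) (2,1) (3,2) (1,2) (3,3) (3,1) (1,3) (1,1)
W attacks (0,2): no

Answer: no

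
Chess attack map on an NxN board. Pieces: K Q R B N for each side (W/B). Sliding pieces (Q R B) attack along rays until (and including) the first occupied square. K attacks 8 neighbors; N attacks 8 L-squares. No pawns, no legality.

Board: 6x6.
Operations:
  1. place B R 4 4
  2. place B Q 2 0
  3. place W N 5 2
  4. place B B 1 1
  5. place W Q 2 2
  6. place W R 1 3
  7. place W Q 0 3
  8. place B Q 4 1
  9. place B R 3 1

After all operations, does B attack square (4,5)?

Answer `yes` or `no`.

Answer: yes

Derivation:
Op 1: place BR@(4,4)
Op 2: place BQ@(2,0)
Op 3: place WN@(5,2)
Op 4: place BB@(1,1)
Op 5: place WQ@(2,2)
Op 6: place WR@(1,3)
Op 7: place WQ@(0,3)
Op 8: place BQ@(4,1)
Op 9: place BR@(3,1)
Per-piece attacks for B:
  BB@(1,1): attacks (2,2) (2,0) (0,2) (0,0) [ray(1,1) blocked at (2,2); ray(1,-1) blocked at (2,0)]
  BQ@(2,0): attacks (2,1) (2,2) (3,0) (4,0) (5,0) (1,0) (0,0) (3,1) (1,1) [ray(0,1) blocked at (2,2); ray(1,1) blocked at (3,1); ray(-1,1) blocked at (1,1)]
  BR@(3,1): attacks (3,2) (3,3) (3,4) (3,5) (3,0) (4,1) (2,1) (1,1) [ray(1,0) blocked at (4,1); ray(-1,0) blocked at (1,1)]
  BQ@(4,1): attacks (4,2) (4,3) (4,4) (4,0) (5,1) (3,1) (5,2) (5,0) (3,2) (2,3) (1,4) (0,5) (3,0) [ray(0,1) blocked at (4,4); ray(-1,0) blocked at (3,1); ray(1,1) blocked at (5,2)]
  BR@(4,4): attacks (4,5) (4,3) (4,2) (4,1) (5,4) (3,4) (2,4) (1,4) (0,4) [ray(0,-1) blocked at (4,1)]
B attacks (4,5): yes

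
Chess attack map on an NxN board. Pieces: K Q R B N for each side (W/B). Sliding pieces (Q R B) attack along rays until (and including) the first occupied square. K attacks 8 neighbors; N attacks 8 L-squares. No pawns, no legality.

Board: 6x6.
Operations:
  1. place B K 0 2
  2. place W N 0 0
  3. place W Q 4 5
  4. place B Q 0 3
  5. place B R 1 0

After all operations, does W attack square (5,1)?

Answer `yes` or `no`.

Op 1: place BK@(0,2)
Op 2: place WN@(0,0)
Op 3: place WQ@(4,5)
Op 4: place BQ@(0,3)
Op 5: place BR@(1,0)
Per-piece attacks for W:
  WN@(0,0): attacks (1,2) (2,1)
  WQ@(4,5): attacks (4,4) (4,3) (4,2) (4,1) (4,0) (5,5) (3,5) (2,5) (1,5) (0,5) (5,4) (3,4) (2,3) (1,2) (0,1)
W attacks (5,1): no

Answer: no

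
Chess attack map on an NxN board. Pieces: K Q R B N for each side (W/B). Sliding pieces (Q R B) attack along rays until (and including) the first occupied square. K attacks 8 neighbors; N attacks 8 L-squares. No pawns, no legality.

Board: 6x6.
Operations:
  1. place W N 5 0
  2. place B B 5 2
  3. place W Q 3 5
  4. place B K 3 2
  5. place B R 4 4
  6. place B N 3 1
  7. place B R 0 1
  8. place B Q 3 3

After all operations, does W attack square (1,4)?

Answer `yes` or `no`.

Answer: no

Derivation:
Op 1: place WN@(5,0)
Op 2: place BB@(5,2)
Op 3: place WQ@(3,5)
Op 4: place BK@(3,2)
Op 5: place BR@(4,4)
Op 6: place BN@(3,1)
Op 7: place BR@(0,1)
Op 8: place BQ@(3,3)
Per-piece attacks for W:
  WQ@(3,5): attacks (3,4) (3,3) (4,5) (5,5) (2,5) (1,5) (0,5) (4,4) (2,4) (1,3) (0,2) [ray(0,-1) blocked at (3,3); ray(1,-1) blocked at (4,4)]
  WN@(5,0): attacks (4,2) (3,1)
W attacks (1,4): no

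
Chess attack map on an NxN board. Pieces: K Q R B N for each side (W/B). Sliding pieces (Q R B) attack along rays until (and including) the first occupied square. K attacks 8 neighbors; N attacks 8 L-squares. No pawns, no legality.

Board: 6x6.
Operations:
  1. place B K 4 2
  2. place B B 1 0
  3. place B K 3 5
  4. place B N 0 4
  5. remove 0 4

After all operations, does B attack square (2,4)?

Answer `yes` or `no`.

Answer: yes

Derivation:
Op 1: place BK@(4,2)
Op 2: place BB@(1,0)
Op 3: place BK@(3,5)
Op 4: place BN@(0,4)
Op 5: remove (0,4)
Per-piece attacks for B:
  BB@(1,0): attacks (2,1) (3,2) (4,3) (5,4) (0,1)
  BK@(3,5): attacks (3,4) (4,5) (2,5) (4,4) (2,4)
  BK@(4,2): attacks (4,3) (4,1) (5,2) (3,2) (5,3) (5,1) (3,3) (3,1)
B attacks (2,4): yes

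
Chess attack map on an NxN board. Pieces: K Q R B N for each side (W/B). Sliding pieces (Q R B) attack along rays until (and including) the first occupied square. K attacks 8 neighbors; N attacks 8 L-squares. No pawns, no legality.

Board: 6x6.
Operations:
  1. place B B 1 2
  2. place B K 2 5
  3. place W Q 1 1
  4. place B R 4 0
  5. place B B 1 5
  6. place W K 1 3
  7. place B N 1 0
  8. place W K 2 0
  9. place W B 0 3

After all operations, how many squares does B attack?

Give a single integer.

Op 1: place BB@(1,2)
Op 2: place BK@(2,5)
Op 3: place WQ@(1,1)
Op 4: place BR@(4,0)
Op 5: place BB@(1,5)
Op 6: place WK@(1,3)
Op 7: place BN@(1,0)
Op 8: place WK@(2,0)
Op 9: place WB@(0,3)
Per-piece attacks for B:
  BN@(1,0): attacks (2,2) (3,1) (0,2)
  BB@(1,2): attacks (2,3) (3,4) (4,5) (2,1) (3,0) (0,3) (0,1) [ray(-1,1) blocked at (0,3)]
  BB@(1,5): attacks (2,4) (3,3) (4,2) (5,1) (0,4)
  BK@(2,5): attacks (2,4) (3,5) (1,5) (3,4) (1,4)
  BR@(4,0): attacks (4,1) (4,2) (4,3) (4,4) (4,5) (5,0) (3,0) (2,0) [ray(-1,0) blocked at (2,0)]
Union (23 distinct): (0,1) (0,2) (0,3) (0,4) (1,4) (1,5) (2,0) (2,1) (2,2) (2,3) (2,4) (3,0) (3,1) (3,3) (3,4) (3,5) (4,1) (4,2) (4,3) (4,4) (4,5) (5,0) (5,1)

Answer: 23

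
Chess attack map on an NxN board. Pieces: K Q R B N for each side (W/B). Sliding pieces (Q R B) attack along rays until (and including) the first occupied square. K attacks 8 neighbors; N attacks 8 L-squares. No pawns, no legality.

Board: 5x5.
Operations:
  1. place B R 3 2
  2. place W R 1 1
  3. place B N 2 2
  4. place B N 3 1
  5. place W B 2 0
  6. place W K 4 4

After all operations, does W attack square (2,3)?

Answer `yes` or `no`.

Op 1: place BR@(3,2)
Op 2: place WR@(1,1)
Op 3: place BN@(2,2)
Op 4: place BN@(3,1)
Op 5: place WB@(2,0)
Op 6: place WK@(4,4)
Per-piece attacks for W:
  WR@(1,1): attacks (1,2) (1,3) (1,4) (1,0) (2,1) (3,1) (0,1) [ray(1,0) blocked at (3,1)]
  WB@(2,0): attacks (3,1) (1,1) [ray(1,1) blocked at (3,1); ray(-1,1) blocked at (1,1)]
  WK@(4,4): attacks (4,3) (3,4) (3,3)
W attacks (2,3): no

Answer: no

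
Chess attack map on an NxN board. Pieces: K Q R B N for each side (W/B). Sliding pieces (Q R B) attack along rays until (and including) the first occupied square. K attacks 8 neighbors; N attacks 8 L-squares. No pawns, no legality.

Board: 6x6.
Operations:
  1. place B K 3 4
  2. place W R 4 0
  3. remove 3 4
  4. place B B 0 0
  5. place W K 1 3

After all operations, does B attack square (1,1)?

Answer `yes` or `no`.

Op 1: place BK@(3,4)
Op 2: place WR@(4,0)
Op 3: remove (3,4)
Op 4: place BB@(0,0)
Op 5: place WK@(1,3)
Per-piece attacks for B:
  BB@(0,0): attacks (1,1) (2,2) (3,3) (4,4) (5,5)
B attacks (1,1): yes

Answer: yes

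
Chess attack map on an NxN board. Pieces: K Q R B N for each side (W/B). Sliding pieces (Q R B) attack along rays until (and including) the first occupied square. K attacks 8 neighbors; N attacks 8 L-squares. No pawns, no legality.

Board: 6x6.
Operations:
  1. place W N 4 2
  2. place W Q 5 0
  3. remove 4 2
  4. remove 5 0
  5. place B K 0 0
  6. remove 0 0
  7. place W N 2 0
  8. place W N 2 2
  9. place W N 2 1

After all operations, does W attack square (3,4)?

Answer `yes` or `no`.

Op 1: place WN@(4,2)
Op 2: place WQ@(5,0)
Op 3: remove (4,2)
Op 4: remove (5,0)
Op 5: place BK@(0,0)
Op 6: remove (0,0)
Op 7: place WN@(2,0)
Op 8: place WN@(2,2)
Op 9: place WN@(2,1)
Per-piece attacks for W:
  WN@(2,0): attacks (3,2) (4,1) (1,2) (0,1)
  WN@(2,1): attacks (3,3) (4,2) (1,3) (0,2) (4,0) (0,0)
  WN@(2,2): attacks (3,4) (4,3) (1,4) (0,3) (3,0) (4,1) (1,0) (0,1)
W attacks (3,4): yes

Answer: yes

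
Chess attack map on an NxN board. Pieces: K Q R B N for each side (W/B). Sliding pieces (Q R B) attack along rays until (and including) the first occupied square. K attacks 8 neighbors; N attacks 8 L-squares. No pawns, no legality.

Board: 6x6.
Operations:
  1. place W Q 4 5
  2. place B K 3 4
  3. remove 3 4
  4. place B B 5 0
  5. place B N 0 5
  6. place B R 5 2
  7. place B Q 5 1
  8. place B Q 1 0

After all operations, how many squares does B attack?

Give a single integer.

Answer: 28

Derivation:
Op 1: place WQ@(4,5)
Op 2: place BK@(3,4)
Op 3: remove (3,4)
Op 4: place BB@(5,0)
Op 5: place BN@(0,5)
Op 6: place BR@(5,2)
Op 7: place BQ@(5,1)
Op 8: place BQ@(1,0)
Per-piece attacks for B:
  BN@(0,5): attacks (1,3) (2,4)
  BQ@(1,0): attacks (1,1) (1,2) (1,3) (1,4) (1,5) (2,0) (3,0) (4,0) (5,0) (0,0) (2,1) (3,2) (4,3) (5,4) (0,1) [ray(1,0) blocked at (5,0)]
  BB@(5,0): attacks (4,1) (3,2) (2,3) (1,4) (0,5) [ray(-1,1) blocked at (0,5)]
  BQ@(5,1): attacks (5,2) (5,0) (4,1) (3,1) (2,1) (1,1) (0,1) (4,2) (3,3) (2,4) (1,5) (4,0) [ray(0,1) blocked at (5,2); ray(0,-1) blocked at (5,0)]
  BR@(5,2): attacks (5,3) (5,4) (5,5) (5,1) (4,2) (3,2) (2,2) (1,2) (0,2) [ray(0,-1) blocked at (5,1)]
Union (28 distinct): (0,0) (0,1) (0,2) (0,5) (1,1) (1,2) (1,3) (1,4) (1,5) (2,0) (2,1) (2,2) (2,3) (2,4) (3,0) (3,1) (3,2) (3,3) (4,0) (4,1) (4,2) (4,3) (5,0) (5,1) (5,2) (5,3) (5,4) (5,5)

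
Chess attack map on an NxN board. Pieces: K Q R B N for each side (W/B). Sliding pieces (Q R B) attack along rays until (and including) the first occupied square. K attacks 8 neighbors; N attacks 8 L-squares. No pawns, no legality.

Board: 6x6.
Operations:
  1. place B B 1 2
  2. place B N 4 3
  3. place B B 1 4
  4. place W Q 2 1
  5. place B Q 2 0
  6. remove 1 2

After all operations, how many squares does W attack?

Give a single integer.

Answer: 16

Derivation:
Op 1: place BB@(1,2)
Op 2: place BN@(4,3)
Op 3: place BB@(1,4)
Op 4: place WQ@(2,1)
Op 5: place BQ@(2,0)
Op 6: remove (1,2)
Per-piece attacks for W:
  WQ@(2,1): attacks (2,2) (2,3) (2,4) (2,5) (2,0) (3,1) (4,1) (5,1) (1,1) (0,1) (3,2) (4,3) (3,0) (1,2) (0,3) (1,0) [ray(0,-1) blocked at (2,0); ray(1,1) blocked at (4,3)]
Union (16 distinct): (0,1) (0,3) (1,0) (1,1) (1,2) (2,0) (2,2) (2,3) (2,4) (2,5) (3,0) (3,1) (3,2) (4,1) (4,3) (5,1)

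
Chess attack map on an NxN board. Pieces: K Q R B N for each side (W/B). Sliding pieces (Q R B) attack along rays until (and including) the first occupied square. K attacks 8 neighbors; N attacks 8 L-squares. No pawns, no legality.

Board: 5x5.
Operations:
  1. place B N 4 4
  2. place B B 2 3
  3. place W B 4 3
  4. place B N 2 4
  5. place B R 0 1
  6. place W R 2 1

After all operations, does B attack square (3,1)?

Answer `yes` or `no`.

Answer: no

Derivation:
Op 1: place BN@(4,4)
Op 2: place BB@(2,3)
Op 3: place WB@(4,3)
Op 4: place BN@(2,4)
Op 5: place BR@(0,1)
Op 6: place WR@(2,1)
Per-piece attacks for B:
  BR@(0,1): attacks (0,2) (0,3) (0,4) (0,0) (1,1) (2,1) [ray(1,0) blocked at (2,1)]
  BB@(2,3): attacks (3,4) (3,2) (4,1) (1,4) (1,2) (0,1) [ray(-1,-1) blocked at (0,1)]
  BN@(2,4): attacks (3,2) (4,3) (1,2) (0,3)
  BN@(4,4): attacks (3,2) (2,3)
B attacks (3,1): no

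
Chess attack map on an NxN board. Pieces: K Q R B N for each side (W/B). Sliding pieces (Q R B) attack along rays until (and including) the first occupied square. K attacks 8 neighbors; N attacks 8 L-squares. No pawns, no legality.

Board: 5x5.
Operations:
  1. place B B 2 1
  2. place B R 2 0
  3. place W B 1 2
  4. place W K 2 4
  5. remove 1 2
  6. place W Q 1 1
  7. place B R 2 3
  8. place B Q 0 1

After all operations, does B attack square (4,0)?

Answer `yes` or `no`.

Op 1: place BB@(2,1)
Op 2: place BR@(2,0)
Op 3: place WB@(1,2)
Op 4: place WK@(2,4)
Op 5: remove (1,2)
Op 6: place WQ@(1,1)
Op 7: place BR@(2,3)
Op 8: place BQ@(0,1)
Per-piece attacks for B:
  BQ@(0,1): attacks (0,2) (0,3) (0,4) (0,0) (1,1) (1,2) (2,3) (1,0) [ray(1,0) blocked at (1,1); ray(1,1) blocked at (2,3)]
  BR@(2,0): attacks (2,1) (3,0) (4,0) (1,0) (0,0) [ray(0,1) blocked at (2,1)]
  BB@(2,1): attacks (3,2) (4,3) (3,0) (1,2) (0,3) (1,0)
  BR@(2,3): attacks (2,4) (2,2) (2,1) (3,3) (4,3) (1,3) (0,3) [ray(0,1) blocked at (2,4); ray(0,-1) blocked at (2,1)]
B attacks (4,0): yes

Answer: yes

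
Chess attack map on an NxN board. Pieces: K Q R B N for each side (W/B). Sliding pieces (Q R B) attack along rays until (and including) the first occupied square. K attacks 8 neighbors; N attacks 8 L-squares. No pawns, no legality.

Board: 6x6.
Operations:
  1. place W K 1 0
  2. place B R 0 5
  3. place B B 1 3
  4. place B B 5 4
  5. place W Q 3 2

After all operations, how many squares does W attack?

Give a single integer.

Op 1: place WK@(1,0)
Op 2: place BR@(0,5)
Op 3: place BB@(1,3)
Op 4: place BB@(5,4)
Op 5: place WQ@(3,2)
Per-piece attacks for W:
  WK@(1,0): attacks (1,1) (2,0) (0,0) (2,1) (0,1)
  WQ@(3,2): attacks (3,3) (3,4) (3,5) (3,1) (3,0) (4,2) (5,2) (2,2) (1,2) (0,2) (4,3) (5,4) (4,1) (5,0) (2,3) (1,4) (0,5) (2,1) (1,0) [ray(1,1) blocked at (5,4); ray(-1,1) blocked at (0,5); ray(-1,-1) blocked at (1,0)]
Union (23 distinct): (0,0) (0,1) (0,2) (0,5) (1,0) (1,1) (1,2) (1,4) (2,0) (2,1) (2,2) (2,3) (3,0) (3,1) (3,3) (3,4) (3,5) (4,1) (4,2) (4,3) (5,0) (5,2) (5,4)

Answer: 23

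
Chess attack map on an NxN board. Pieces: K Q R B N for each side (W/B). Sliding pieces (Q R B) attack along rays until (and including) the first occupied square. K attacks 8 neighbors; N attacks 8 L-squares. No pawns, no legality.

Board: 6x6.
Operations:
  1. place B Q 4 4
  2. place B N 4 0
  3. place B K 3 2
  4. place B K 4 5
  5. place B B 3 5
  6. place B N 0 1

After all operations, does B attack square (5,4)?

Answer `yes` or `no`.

Op 1: place BQ@(4,4)
Op 2: place BN@(4,0)
Op 3: place BK@(3,2)
Op 4: place BK@(4,5)
Op 5: place BB@(3,5)
Op 6: place BN@(0,1)
Per-piece attacks for B:
  BN@(0,1): attacks (1,3) (2,2) (2,0)
  BK@(3,2): attacks (3,3) (3,1) (4,2) (2,2) (4,3) (4,1) (2,3) (2,1)
  BB@(3,5): attacks (4,4) (2,4) (1,3) (0,2) [ray(1,-1) blocked at (4,4)]
  BN@(4,0): attacks (5,2) (3,2) (2,1)
  BQ@(4,4): attacks (4,5) (4,3) (4,2) (4,1) (4,0) (5,4) (3,4) (2,4) (1,4) (0,4) (5,5) (5,3) (3,5) (3,3) (2,2) (1,1) (0,0) [ray(0,1) blocked at (4,5); ray(0,-1) blocked at (4,0); ray(-1,1) blocked at (3,5)]
  BK@(4,5): attacks (4,4) (5,5) (3,5) (5,4) (3,4)
B attacks (5,4): yes

Answer: yes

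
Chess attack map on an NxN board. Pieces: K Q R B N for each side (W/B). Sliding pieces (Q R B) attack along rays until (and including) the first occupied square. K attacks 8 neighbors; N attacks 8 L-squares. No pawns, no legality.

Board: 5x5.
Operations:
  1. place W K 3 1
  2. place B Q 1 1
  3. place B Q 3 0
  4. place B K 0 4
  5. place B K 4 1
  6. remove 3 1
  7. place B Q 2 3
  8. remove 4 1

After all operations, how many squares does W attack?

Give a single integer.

Answer: 0

Derivation:
Op 1: place WK@(3,1)
Op 2: place BQ@(1,1)
Op 3: place BQ@(3,0)
Op 4: place BK@(0,4)
Op 5: place BK@(4,1)
Op 6: remove (3,1)
Op 7: place BQ@(2,3)
Op 8: remove (4,1)
Per-piece attacks for W:
Union (0 distinct): (none)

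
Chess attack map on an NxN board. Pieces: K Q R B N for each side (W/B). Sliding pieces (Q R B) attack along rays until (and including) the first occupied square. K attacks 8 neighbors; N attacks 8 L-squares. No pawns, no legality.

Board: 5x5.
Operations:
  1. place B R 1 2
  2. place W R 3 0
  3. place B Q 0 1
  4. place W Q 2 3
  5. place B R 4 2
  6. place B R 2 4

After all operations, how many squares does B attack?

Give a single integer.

Answer: 20

Derivation:
Op 1: place BR@(1,2)
Op 2: place WR@(3,0)
Op 3: place BQ@(0,1)
Op 4: place WQ@(2,3)
Op 5: place BR@(4,2)
Op 6: place BR@(2,4)
Per-piece attacks for B:
  BQ@(0,1): attacks (0,2) (0,3) (0,4) (0,0) (1,1) (2,1) (3,1) (4,1) (1,2) (1,0) [ray(1,1) blocked at (1,2)]
  BR@(1,2): attacks (1,3) (1,4) (1,1) (1,0) (2,2) (3,2) (4,2) (0,2) [ray(1,0) blocked at (4,2)]
  BR@(2,4): attacks (2,3) (3,4) (4,4) (1,4) (0,4) [ray(0,-1) blocked at (2,3)]
  BR@(4,2): attacks (4,3) (4,4) (4,1) (4,0) (3,2) (2,2) (1,2) [ray(-1,0) blocked at (1,2)]
Union (20 distinct): (0,0) (0,2) (0,3) (0,4) (1,0) (1,1) (1,2) (1,3) (1,4) (2,1) (2,2) (2,3) (3,1) (3,2) (3,4) (4,0) (4,1) (4,2) (4,3) (4,4)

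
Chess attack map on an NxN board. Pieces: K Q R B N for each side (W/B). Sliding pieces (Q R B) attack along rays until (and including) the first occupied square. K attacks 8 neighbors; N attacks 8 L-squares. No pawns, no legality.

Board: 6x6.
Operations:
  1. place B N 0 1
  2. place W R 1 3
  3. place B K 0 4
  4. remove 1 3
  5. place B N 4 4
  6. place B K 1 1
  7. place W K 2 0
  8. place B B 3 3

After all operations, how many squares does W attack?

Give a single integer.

Op 1: place BN@(0,1)
Op 2: place WR@(1,3)
Op 3: place BK@(0,4)
Op 4: remove (1,3)
Op 5: place BN@(4,4)
Op 6: place BK@(1,1)
Op 7: place WK@(2,0)
Op 8: place BB@(3,3)
Per-piece attacks for W:
  WK@(2,0): attacks (2,1) (3,0) (1,0) (3,1) (1,1)
Union (5 distinct): (1,0) (1,1) (2,1) (3,0) (3,1)

Answer: 5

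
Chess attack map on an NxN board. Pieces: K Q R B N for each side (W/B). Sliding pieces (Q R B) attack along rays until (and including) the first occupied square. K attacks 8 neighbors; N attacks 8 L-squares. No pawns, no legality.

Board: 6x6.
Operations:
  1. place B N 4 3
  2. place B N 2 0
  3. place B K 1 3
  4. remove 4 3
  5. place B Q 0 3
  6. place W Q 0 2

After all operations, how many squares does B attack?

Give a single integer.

Op 1: place BN@(4,3)
Op 2: place BN@(2,0)
Op 3: place BK@(1,3)
Op 4: remove (4,3)
Op 5: place BQ@(0,3)
Op 6: place WQ@(0,2)
Per-piece attacks for B:
  BQ@(0,3): attacks (0,4) (0,5) (0,2) (1,3) (1,4) (2,5) (1,2) (2,1) (3,0) [ray(0,-1) blocked at (0,2); ray(1,0) blocked at (1,3)]
  BK@(1,3): attacks (1,4) (1,2) (2,3) (0,3) (2,4) (2,2) (0,4) (0,2)
  BN@(2,0): attacks (3,2) (4,1) (1,2) (0,1)
Union (16 distinct): (0,1) (0,2) (0,3) (0,4) (0,5) (1,2) (1,3) (1,4) (2,1) (2,2) (2,3) (2,4) (2,5) (3,0) (3,2) (4,1)

Answer: 16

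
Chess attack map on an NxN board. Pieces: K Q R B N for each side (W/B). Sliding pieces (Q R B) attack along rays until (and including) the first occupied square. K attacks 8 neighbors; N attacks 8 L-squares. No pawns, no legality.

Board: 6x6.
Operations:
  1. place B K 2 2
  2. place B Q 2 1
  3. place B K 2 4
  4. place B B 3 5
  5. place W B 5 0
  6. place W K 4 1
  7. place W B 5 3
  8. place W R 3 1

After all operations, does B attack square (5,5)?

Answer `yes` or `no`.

Answer: no

Derivation:
Op 1: place BK@(2,2)
Op 2: place BQ@(2,1)
Op 3: place BK@(2,4)
Op 4: place BB@(3,5)
Op 5: place WB@(5,0)
Op 6: place WK@(4,1)
Op 7: place WB@(5,3)
Op 8: place WR@(3,1)
Per-piece attacks for B:
  BQ@(2,1): attacks (2,2) (2,0) (3,1) (1,1) (0,1) (3,2) (4,3) (5,4) (3,0) (1,2) (0,3) (1,0) [ray(0,1) blocked at (2,2); ray(1,0) blocked at (3,1)]
  BK@(2,2): attacks (2,3) (2,1) (3,2) (1,2) (3,3) (3,1) (1,3) (1,1)
  BK@(2,4): attacks (2,5) (2,3) (3,4) (1,4) (3,5) (3,3) (1,5) (1,3)
  BB@(3,5): attacks (4,4) (5,3) (2,4) [ray(1,-1) blocked at (5,3); ray(-1,-1) blocked at (2,4)]
B attacks (5,5): no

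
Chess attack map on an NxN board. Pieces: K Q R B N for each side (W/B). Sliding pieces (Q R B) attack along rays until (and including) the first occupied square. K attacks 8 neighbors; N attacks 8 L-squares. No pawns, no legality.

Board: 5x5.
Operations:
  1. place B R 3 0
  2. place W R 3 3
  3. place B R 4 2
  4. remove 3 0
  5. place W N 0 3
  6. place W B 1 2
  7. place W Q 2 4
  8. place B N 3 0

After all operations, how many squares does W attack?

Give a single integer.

Op 1: place BR@(3,0)
Op 2: place WR@(3,3)
Op 3: place BR@(4,2)
Op 4: remove (3,0)
Op 5: place WN@(0,3)
Op 6: place WB@(1,2)
Op 7: place WQ@(2,4)
Op 8: place BN@(3,0)
Per-piece attacks for W:
  WN@(0,3): attacks (2,4) (1,1) (2,2)
  WB@(1,2): attacks (2,3) (3,4) (2,1) (3,0) (0,3) (0,1) [ray(1,-1) blocked at (3,0); ray(-1,1) blocked at (0,3)]
  WQ@(2,4): attacks (2,3) (2,2) (2,1) (2,0) (3,4) (4,4) (1,4) (0,4) (3,3) (1,3) (0,2) [ray(1,-1) blocked at (3,3)]
  WR@(3,3): attacks (3,4) (3,2) (3,1) (3,0) (4,3) (2,3) (1,3) (0,3) [ray(0,-1) blocked at (3,0); ray(-1,0) blocked at (0,3)]
Union (19 distinct): (0,1) (0,2) (0,3) (0,4) (1,1) (1,3) (1,4) (2,0) (2,1) (2,2) (2,3) (2,4) (3,0) (3,1) (3,2) (3,3) (3,4) (4,3) (4,4)

Answer: 19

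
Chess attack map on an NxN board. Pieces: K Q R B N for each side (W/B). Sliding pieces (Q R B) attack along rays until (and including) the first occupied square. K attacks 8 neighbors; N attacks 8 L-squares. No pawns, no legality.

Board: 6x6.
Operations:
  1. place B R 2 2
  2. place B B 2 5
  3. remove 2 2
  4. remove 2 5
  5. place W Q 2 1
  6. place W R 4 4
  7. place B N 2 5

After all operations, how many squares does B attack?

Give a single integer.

Answer: 4

Derivation:
Op 1: place BR@(2,2)
Op 2: place BB@(2,5)
Op 3: remove (2,2)
Op 4: remove (2,5)
Op 5: place WQ@(2,1)
Op 6: place WR@(4,4)
Op 7: place BN@(2,5)
Per-piece attacks for B:
  BN@(2,5): attacks (3,3) (4,4) (1,3) (0,4)
Union (4 distinct): (0,4) (1,3) (3,3) (4,4)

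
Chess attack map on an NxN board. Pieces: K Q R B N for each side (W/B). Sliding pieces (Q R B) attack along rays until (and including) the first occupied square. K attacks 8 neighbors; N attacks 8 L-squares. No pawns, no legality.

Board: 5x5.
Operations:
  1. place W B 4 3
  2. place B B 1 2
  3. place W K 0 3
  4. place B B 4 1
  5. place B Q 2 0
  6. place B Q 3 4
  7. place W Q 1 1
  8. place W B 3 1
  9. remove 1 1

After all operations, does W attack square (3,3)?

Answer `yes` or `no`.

Answer: no

Derivation:
Op 1: place WB@(4,3)
Op 2: place BB@(1,2)
Op 3: place WK@(0,3)
Op 4: place BB@(4,1)
Op 5: place BQ@(2,0)
Op 6: place BQ@(3,4)
Op 7: place WQ@(1,1)
Op 8: place WB@(3,1)
Op 9: remove (1,1)
Per-piece attacks for W:
  WK@(0,3): attacks (0,4) (0,2) (1,3) (1,4) (1,2)
  WB@(3,1): attacks (4,2) (4,0) (2,2) (1,3) (0,4) (2,0) [ray(-1,-1) blocked at (2,0)]
  WB@(4,3): attacks (3,4) (3,2) (2,1) (1,0) [ray(-1,1) blocked at (3,4)]
W attacks (3,3): no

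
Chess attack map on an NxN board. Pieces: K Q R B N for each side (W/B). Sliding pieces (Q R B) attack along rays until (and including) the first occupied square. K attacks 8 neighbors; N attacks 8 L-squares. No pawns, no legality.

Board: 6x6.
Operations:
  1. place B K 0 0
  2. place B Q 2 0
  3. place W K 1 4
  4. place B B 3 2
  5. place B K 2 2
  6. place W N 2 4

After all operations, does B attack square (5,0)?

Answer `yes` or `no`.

Answer: yes

Derivation:
Op 1: place BK@(0,0)
Op 2: place BQ@(2,0)
Op 3: place WK@(1,4)
Op 4: place BB@(3,2)
Op 5: place BK@(2,2)
Op 6: place WN@(2,4)
Per-piece attacks for B:
  BK@(0,0): attacks (0,1) (1,0) (1,1)
  BQ@(2,0): attacks (2,1) (2,2) (3,0) (4,0) (5,0) (1,0) (0,0) (3,1) (4,2) (5,3) (1,1) (0,2) [ray(0,1) blocked at (2,2); ray(-1,0) blocked at (0,0)]
  BK@(2,2): attacks (2,3) (2,1) (3,2) (1,2) (3,3) (3,1) (1,3) (1,1)
  BB@(3,2): attacks (4,3) (5,4) (4,1) (5,0) (2,3) (1,4) (2,1) (1,0) [ray(-1,1) blocked at (1,4)]
B attacks (5,0): yes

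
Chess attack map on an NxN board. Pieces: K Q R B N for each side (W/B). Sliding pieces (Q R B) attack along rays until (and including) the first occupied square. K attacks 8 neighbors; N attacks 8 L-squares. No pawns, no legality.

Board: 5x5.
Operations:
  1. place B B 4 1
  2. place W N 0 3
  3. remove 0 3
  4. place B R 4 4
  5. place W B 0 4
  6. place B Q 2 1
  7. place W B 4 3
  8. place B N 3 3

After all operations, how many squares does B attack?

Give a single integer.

Op 1: place BB@(4,1)
Op 2: place WN@(0,3)
Op 3: remove (0,3)
Op 4: place BR@(4,4)
Op 5: place WB@(0,4)
Op 6: place BQ@(2,1)
Op 7: place WB@(4,3)
Op 8: place BN@(3,3)
Per-piece attacks for B:
  BQ@(2,1): attacks (2,2) (2,3) (2,4) (2,0) (3,1) (4,1) (1,1) (0,1) (3,2) (4,3) (3,0) (1,2) (0,3) (1,0) [ray(1,0) blocked at (4,1); ray(1,1) blocked at (4,3)]
  BN@(3,3): attacks (1,4) (4,1) (2,1) (1,2)
  BB@(4,1): attacks (3,2) (2,3) (1,4) (3,0)
  BR@(4,4): attacks (4,3) (3,4) (2,4) (1,4) (0,4) [ray(0,-1) blocked at (4,3); ray(-1,0) blocked at (0,4)]
Union (18 distinct): (0,1) (0,3) (0,4) (1,0) (1,1) (1,2) (1,4) (2,0) (2,1) (2,2) (2,3) (2,4) (3,0) (3,1) (3,2) (3,4) (4,1) (4,3)

Answer: 18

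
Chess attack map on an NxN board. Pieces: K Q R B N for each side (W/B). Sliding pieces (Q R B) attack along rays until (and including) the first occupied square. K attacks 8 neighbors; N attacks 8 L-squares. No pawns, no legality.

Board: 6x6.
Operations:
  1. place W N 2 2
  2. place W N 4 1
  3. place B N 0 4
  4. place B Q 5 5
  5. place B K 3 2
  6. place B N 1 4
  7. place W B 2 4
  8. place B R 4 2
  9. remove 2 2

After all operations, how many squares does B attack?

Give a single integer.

Op 1: place WN@(2,2)
Op 2: place WN@(4,1)
Op 3: place BN@(0,4)
Op 4: place BQ@(5,5)
Op 5: place BK@(3,2)
Op 6: place BN@(1,4)
Op 7: place WB@(2,4)
Op 8: place BR@(4,2)
Op 9: remove (2,2)
Per-piece attacks for B:
  BN@(0,4): attacks (2,5) (1,2) (2,3)
  BN@(1,4): attacks (3,5) (2,2) (3,3) (0,2)
  BK@(3,2): attacks (3,3) (3,1) (4,2) (2,2) (4,3) (4,1) (2,3) (2,1)
  BR@(4,2): attacks (4,3) (4,4) (4,5) (4,1) (5,2) (3,2) [ray(0,-1) blocked at (4,1); ray(-1,0) blocked at (3,2)]
  BQ@(5,5): attacks (5,4) (5,3) (5,2) (5,1) (5,0) (4,5) (3,5) (2,5) (1,5) (0,5) (4,4) (3,3) (2,2) (1,1) (0,0)
Union (24 distinct): (0,0) (0,2) (0,5) (1,1) (1,2) (1,5) (2,1) (2,2) (2,3) (2,5) (3,1) (3,2) (3,3) (3,5) (4,1) (4,2) (4,3) (4,4) (4,5) (5,0) (5,1) (5,2) (5,3) (5,4)

Answer: 24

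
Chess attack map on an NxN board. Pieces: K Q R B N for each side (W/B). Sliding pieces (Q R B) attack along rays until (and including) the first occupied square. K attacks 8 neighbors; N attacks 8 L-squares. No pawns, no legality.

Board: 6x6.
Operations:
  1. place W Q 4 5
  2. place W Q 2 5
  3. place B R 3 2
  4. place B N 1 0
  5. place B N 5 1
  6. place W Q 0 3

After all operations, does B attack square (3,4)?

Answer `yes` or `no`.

Op 1: place WQ@(4,5)
Op 2: place WQ@(2,5)
Op 3: place BR@(3,2)
Op 4: place BN@(1,0)
Op 5: place BN@(5,1)
Op 6: place WQ@(0,3)
Per-piece attacks for B:
  BN@(1,0): attacks (2,2) (3,1) (0,2)
  BR@(3,2): attacks (3,3) (3,4) (3,5) (3,1) (3,0) (4,2) (5,2) (2,2) (1,2) (0,2)
  BN@(5,1): attacks (4,3) (3,2) (3,0)
B attacks (3,4): yes

Answer: yes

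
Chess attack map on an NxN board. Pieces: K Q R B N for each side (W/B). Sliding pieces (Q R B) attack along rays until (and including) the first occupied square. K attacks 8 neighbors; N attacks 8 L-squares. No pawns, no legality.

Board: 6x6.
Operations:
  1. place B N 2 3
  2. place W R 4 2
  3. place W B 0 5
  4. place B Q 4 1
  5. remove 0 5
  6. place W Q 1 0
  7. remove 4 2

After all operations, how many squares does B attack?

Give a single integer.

Op 1: place BN@(2,3)
Op 2: place WR@(4,2)
Op 3: place WB@(0,5)
Op 4: place BQ@(4,1)
Op 5: remove (0,5)
Op 6: place WQ@(1,0)
Op 7: remove (4,2)
Per-piece attacks for B:
  BN@(2,3): attacks (3,5) (4,4) (1,5) (0,4) (3,1) (4,2) (1,1) (0,2)
  BQ@(4,1): attacks (4,2) (4,3) (4,4) (4,5) (4,0) (5,1) (3,1) (2,1) (1,1) (0,1) (5,2) (5,0) (3,2) (2,3) (3,0) [ray(-1,1) blocked at (2,3)]
Union (19 distinct): (0,1) (0,2) (0,4) (1,1) (1,5) (2,1) (2,3) (3,0) (3,1) (3,2) (3,5) (4,0) (4,2) (4,3) (4,4) (4,5) (5,0) (5,1) (5,2)

Answer: 19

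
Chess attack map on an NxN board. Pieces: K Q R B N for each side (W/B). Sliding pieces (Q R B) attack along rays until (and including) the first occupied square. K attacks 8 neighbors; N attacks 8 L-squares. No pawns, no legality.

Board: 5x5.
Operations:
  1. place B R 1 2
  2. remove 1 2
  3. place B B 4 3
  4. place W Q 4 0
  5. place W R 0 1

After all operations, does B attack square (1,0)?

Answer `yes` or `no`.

Op 1: place BR@(1,2)
Op 2: remove (1,2)
Op 3: place BB@(4,3)
Op 4: place WQ@(4,0)
Op 5: place WR@(0,1)
Per-piece attacks for B:
  BB@(4,3): attacks (3,4) (3,2) (2,1) (1,0)
B attacks (1,0): yes

Answer: yes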